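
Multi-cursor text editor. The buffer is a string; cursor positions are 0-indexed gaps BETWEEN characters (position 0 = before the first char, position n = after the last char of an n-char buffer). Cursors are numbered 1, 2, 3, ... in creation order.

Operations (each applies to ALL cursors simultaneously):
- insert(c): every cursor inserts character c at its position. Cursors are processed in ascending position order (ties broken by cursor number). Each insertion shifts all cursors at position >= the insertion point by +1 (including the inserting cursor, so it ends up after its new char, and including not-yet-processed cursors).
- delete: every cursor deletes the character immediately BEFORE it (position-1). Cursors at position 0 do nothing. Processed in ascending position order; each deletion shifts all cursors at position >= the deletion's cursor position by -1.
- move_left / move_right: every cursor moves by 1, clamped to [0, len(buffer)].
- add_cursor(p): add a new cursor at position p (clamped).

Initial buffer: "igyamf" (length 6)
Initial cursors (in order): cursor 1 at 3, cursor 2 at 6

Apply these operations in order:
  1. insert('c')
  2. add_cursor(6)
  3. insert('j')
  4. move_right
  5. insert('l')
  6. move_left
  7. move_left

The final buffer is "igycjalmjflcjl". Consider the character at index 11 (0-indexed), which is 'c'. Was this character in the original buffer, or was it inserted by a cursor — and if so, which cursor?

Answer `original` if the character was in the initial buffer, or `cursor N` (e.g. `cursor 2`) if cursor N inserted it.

After op 1 (insert('c')): buffer="igycamfc" (len 8), cursors c1@4 c2@8, authorship ...1...2
After op 2 (add_cursor(6)): buffer="igycamfc" (len 8), cursors c1@4 c3@6 c2@8, authorship ...1...2
After op 3 (insert('j')): buffer="igycjamjfcj" (len 11), cursors c1@5 c3@8 c2@11, authorship ...11..3.22
After op 4 (move_right): buffer="igycjamjfcj" (len 11), cursors c1@6 c3@9 c2@11, authorship ...11..3.22
After op 5 (insert('l')): buffer="igycjalmjflcjl" (len 14), cursors c1@7 c3@11 c2@14, authorship ...11.1.3.3222
After op 6 (move_left): buffer="igycjalmjflcjl" (len 14), cursors c1@6 c3@10 c2@13, authorship ...11.1.3.3222
After op 7 (move_left): buffer="igycjalmjflcjl" (len 14), cursors c1@5 c3@9 c2@12, authorship ...11.1.3.3222
Authorship (.=original, N=cursor N): . . . 1 1 . 1 . 3 . 3 2 2 2
Index 11: author = 2

Answer: cursor 2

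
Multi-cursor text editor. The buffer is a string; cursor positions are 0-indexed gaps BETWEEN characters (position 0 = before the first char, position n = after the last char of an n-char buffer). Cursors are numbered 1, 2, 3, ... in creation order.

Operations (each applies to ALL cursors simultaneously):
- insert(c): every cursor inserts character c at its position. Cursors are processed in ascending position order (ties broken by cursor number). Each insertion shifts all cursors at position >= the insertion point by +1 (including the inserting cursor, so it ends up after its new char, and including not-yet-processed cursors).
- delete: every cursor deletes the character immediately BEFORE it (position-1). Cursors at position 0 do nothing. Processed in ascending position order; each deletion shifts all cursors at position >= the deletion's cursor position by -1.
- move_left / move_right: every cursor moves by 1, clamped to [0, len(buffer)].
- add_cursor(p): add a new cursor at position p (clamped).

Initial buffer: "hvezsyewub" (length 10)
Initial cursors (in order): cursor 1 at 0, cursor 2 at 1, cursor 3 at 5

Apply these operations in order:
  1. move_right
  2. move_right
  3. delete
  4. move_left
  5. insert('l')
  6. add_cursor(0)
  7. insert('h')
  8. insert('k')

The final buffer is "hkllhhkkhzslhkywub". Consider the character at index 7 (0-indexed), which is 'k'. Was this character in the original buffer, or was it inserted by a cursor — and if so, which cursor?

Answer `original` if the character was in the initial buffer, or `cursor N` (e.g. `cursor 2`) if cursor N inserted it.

After op 1 (move_right): buffer="hvezsyewub" (len 10), cursors c1@1 c2@2 c3@6, authorship ..........
After op 2 (move_right): buffer="hvezsyewub" (len 10), cursors c1@2 c2@3 c3@7, authorship ..........
After op 3 (delete): buffer="hzsywub" (len 7), cursors c1@1 c2@1 c3@4, authorship .......
After op 4 (move_left): buffer="hzsywub" (len 7), cursors c1@0 c2@0 c3@3, authorship .......
After op 5 (insert('l')): buffer="llhzslywub" (len 10), cursors c1@2 c2@2 c3@6, authorship 12...3....
After op 6 (add_cursor(0)): buffer="llhzslywub" (len 10), cursors c4@0 c1@2 c2@2 c3@6, authorship 12...3....
After op 7 (insert('h')): buffer="hllhhhzslhywub" (len 14), cursors c4@1 c1@5 c2@5 c3@10, authorship 41212...33....
After op 8 (insert('k')): buffer="hkllhhkkhzslhkywub" (len 18), cursors c4@2 c1@8 c2@8 c3@14, authorship 44121212...333....
Authorship (.=original, N=cursor N): 4 4 1 2 1 2 1 2 . . . 3 3 3 . . . .
Index 7: author = 2

Answer: cursor 2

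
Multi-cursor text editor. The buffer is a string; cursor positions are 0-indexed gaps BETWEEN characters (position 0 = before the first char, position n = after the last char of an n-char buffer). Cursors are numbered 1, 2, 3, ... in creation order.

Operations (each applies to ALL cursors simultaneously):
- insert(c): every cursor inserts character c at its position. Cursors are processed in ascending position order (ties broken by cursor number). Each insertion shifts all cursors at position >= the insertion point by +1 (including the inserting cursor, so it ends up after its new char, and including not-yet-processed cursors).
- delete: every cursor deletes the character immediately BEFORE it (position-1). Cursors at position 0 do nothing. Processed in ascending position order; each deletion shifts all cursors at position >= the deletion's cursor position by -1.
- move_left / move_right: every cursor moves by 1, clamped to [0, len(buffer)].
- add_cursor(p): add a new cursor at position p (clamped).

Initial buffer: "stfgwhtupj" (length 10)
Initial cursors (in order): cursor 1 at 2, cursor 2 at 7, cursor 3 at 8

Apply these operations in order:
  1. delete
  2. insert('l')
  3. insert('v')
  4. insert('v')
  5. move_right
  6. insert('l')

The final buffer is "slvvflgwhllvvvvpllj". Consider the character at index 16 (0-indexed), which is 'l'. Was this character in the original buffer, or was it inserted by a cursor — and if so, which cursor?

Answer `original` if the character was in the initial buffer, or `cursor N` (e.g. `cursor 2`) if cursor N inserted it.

After op 1 (delete): buffer="sfgwhpj" (len 7), cursors c1@1 c2@5 c3@5, authorship .......
After op 2 (insert('l')): buffer="slfgwhllpj" (len 10), cursors c1@2 c2@8 c3@8, authorship .1....23..
After op 3 (insert('v')): buffer="slvfgwhllvvpj" (len 13), cursors c1@3 c2@11 c3@11, authorship .11....2323..
After op 4 (insert('v')): buffer="slvvfgwhllvvvvpj" (len 16), cursors c1@4 c2@14 c3@14, authorship .111....232323..
After op 5 (move_right): buffer="slvvfgwhllvvvvpj" (len 16), cursors c1@5 c2@15 c3@15, authorship .111....232323..
After op 6 (insert('l')): buffer="slvvflgwhllvvvvpllj" (len 19), cursors c1@6 c2@18 c3@18, authorship .111.1...232323.23.
Authorship (.=original, N=cursor N): . 1 1 1 . 1 . . . 2 3 2 3 2 3 . 2 3 .
Index 16: author = 2

Answer: cursor 2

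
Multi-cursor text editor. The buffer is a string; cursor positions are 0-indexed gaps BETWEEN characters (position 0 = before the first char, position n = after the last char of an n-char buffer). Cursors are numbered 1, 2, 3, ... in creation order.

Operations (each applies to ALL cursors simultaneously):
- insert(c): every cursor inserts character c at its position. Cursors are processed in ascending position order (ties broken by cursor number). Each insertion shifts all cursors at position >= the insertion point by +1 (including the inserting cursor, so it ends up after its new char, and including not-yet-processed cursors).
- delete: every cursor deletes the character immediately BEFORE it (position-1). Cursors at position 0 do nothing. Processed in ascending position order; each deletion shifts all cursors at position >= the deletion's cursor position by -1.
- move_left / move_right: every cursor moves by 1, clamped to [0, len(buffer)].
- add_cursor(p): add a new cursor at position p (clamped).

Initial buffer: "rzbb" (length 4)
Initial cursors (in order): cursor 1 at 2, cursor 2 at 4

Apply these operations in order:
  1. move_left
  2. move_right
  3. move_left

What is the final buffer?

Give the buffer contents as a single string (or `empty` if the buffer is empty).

Answer: rzbb

Derivation:
After op 1 (move_left): buffer="rzbb" (len 4), cursors c1@1 c2@3, authorship ....
After op 2 (move_right): buffer="rzbb" (len 4), cursors c1@2 c2@4, authorship ....
After op 3 (move_left): buffer="rzbb" (len 4), cursors c1@1 c2@3, authorship ....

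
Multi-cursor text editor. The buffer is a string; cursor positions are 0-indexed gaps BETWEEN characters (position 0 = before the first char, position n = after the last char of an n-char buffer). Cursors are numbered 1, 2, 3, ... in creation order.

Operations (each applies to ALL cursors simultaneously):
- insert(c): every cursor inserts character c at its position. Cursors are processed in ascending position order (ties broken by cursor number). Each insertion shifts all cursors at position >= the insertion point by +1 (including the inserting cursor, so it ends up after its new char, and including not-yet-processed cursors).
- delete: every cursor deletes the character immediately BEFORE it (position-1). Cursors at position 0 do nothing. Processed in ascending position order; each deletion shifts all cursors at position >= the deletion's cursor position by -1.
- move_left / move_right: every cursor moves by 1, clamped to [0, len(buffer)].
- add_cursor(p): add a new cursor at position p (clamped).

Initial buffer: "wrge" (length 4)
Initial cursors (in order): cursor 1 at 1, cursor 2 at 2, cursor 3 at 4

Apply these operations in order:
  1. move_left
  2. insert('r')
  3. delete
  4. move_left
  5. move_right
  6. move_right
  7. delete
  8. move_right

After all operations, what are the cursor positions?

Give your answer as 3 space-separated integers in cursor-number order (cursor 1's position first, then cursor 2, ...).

After op 1 (move_left): buffer="wrge" (len 4), cursors c1@0 c2@1 c3@3, authorship ....
After op 2 (insert('r')): buffer="rwrrgre" (len 7), cursors c1@1 c2@3 c3@6, authorship 1.2..3.
After op 3 (delete): buffer="wrge" (len 4), cursors c1@0 c2@1 c3@3, authorship ....
After op 4 (move_left): buffer="wrge" (len 4), cursors c1@0 c2@0 c3@2, authorship ....
After op 5 (move_right): buffer="wrge" (len 4), cursors c1@1 c2@1 c3@3, authorship ....
After op 6 (move_right): buffer="wrge" (len 4), cursors c1@2 c2@2 c3@4, authorship ....
After op 7 (delete): buffer="g" (len 1), cursors c1@0 c2@0 c3@1, authorship .
After op 8 (move_right): buffer="g" (len 1), cursors c1@1 c2@1 c3@1, authorship .

Answer: 1 1 1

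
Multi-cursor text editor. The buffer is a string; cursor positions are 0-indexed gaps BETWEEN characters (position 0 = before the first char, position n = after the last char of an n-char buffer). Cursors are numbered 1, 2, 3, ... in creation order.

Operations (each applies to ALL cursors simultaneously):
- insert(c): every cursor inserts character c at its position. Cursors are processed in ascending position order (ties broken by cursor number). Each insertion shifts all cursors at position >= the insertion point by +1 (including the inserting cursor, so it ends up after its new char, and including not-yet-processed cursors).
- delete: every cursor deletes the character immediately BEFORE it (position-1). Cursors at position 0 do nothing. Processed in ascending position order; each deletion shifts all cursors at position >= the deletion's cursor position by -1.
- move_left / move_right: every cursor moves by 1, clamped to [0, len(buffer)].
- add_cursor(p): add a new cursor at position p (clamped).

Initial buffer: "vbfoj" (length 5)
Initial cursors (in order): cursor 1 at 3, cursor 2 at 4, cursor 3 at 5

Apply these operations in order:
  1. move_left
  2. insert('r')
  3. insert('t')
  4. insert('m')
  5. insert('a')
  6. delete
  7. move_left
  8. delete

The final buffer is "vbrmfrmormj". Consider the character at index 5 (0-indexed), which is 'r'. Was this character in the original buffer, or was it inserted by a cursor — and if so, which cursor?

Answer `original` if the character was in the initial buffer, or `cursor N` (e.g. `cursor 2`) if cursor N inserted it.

Answer: cursor 2

Derivation:
After op 1 (move_left): buffer="vbfoj" (len 5), cursors c1@2 c2@3 c3@4, authorship .....
After op 2 (insert('r')): buffer="vbrfrorj" (len 8), cursors c1@3 c2@5 c3@7, authorship ..1.2.3.
After op 3 (insert('t')): buffer="vbrtfrtortj" (len 11), cursors c1@4 c2@7 c3@10, authorship ..11.22.33.
After op 4 (insert('m')): buffer="vbrtmfrtmortmj" (len 14), cursors c1@5 c2@9 c3@13, authorship ..111.222.333.
After op 5 (insert('a')): buffer="vbrtmafrtmaortmaj" (len 17), cursors c1@6 c2@11 c3@16, authorship ..1111.2222.3333.
After op 6 (delete): buffer="vbrtmfrtmortmj" (len 14), cursors c1@5 c2@9 c3@13, authorship ..111.222.333.
After op 7 (move_left): buffer="vbrtmfrtmortmj" (len 14), cursors c1@4 c2@8 c3@12, authorship ..111.222.333.
After op 8 (delete): buffer="vbrmfrmormj" (len 11), cursors c1@3 c2@6 c3@9, authorship ..11.22.33.
Authorship (.=original, N=cursor N): . . 1 1 . 2 2 . 3 3 .
Index 5: author = 2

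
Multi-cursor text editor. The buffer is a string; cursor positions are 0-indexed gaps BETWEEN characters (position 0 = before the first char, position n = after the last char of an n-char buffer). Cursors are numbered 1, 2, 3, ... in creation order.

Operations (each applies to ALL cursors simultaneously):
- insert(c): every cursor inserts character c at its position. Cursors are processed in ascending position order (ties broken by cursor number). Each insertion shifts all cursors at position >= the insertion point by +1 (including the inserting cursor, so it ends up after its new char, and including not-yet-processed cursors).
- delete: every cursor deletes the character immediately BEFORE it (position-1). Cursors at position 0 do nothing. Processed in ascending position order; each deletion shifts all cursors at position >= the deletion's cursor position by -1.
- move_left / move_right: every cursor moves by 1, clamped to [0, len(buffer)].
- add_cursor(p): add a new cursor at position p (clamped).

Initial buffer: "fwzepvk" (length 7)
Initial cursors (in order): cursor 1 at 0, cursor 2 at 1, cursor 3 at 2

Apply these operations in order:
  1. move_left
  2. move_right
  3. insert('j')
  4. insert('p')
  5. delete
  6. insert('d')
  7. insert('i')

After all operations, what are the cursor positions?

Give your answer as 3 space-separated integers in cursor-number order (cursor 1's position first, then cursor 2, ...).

After op 1 (move_left): buffer="fwzepvk" (len 7), cursors c1@0 c2@0 c3@1, authorship .......
After op 2 (move_right): buffer="fwzepvk" (len 7), cursors c1@1 c2@1 c3@2, authorship .......
After op 3 (insert('j')): buffer="fjjwjzepvk" (len 10), cursors c1@3 c2@3 c3@5, authorship .12.3.....
After op 4 (insert('p')): buffer="fjjppwjpzepvk" (len 13), cursors c1@5 c2@5 c3@8, authorship .1212.33.....
After op 5 (delete): buffer="fjjwjzepvk" (len 10), cursors c1@3 c2@3 c3@5, authorship .12.3.....
After op 6 (insert('d')): buffer="fjjddwjdzepvk" (len 13), cursors c1@5 c2@5 c3@8, authorship .1212.33.....
After op 7 (insert('i')): buffer="fjjddiiwjdizepvk" (len 16), cursors c1@7 c2@7 c3@11, authorship .121212.333.....

Answer: 7 7 11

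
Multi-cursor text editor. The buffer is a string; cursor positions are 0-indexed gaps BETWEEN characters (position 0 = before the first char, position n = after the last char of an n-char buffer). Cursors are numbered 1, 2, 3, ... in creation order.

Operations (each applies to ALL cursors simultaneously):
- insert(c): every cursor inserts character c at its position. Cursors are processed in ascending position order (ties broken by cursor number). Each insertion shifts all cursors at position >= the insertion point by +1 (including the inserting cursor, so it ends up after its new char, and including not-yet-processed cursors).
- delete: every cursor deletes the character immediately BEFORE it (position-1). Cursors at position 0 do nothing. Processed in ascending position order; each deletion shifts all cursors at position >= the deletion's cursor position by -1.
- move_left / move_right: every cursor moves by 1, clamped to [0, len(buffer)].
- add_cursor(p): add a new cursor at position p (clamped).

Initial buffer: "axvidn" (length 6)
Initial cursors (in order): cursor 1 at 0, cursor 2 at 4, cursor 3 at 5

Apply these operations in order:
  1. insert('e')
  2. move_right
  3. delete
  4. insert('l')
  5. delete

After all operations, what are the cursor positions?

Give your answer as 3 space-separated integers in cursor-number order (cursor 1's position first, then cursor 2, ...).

Answer: 1 5 6

Derivation:
After op 1 (insert('e')): buffer="eaxvieden" (len 9), cursors c1@1 c2@6 c3@8, authorship 1....2.3.
After op 2 (move_right): buffer="eaxvieden" (len 9), cursors c1@2 c2@7 c3@9, authorship 1....2.3.
After op 3 (delete): buffer="exviee" (len 6), cursors c1@1 c2@5 c3@6, authorship 1...23
After op 4 (insert('l')): buffer="elxvielel" (len 9), cursors c1@2 c2@7 c3@9, authorship 11...2233
After op 5 (delete): buffer="exviee" (len 6), cursors c1@1 c2@5 c3@6, authorship 1...23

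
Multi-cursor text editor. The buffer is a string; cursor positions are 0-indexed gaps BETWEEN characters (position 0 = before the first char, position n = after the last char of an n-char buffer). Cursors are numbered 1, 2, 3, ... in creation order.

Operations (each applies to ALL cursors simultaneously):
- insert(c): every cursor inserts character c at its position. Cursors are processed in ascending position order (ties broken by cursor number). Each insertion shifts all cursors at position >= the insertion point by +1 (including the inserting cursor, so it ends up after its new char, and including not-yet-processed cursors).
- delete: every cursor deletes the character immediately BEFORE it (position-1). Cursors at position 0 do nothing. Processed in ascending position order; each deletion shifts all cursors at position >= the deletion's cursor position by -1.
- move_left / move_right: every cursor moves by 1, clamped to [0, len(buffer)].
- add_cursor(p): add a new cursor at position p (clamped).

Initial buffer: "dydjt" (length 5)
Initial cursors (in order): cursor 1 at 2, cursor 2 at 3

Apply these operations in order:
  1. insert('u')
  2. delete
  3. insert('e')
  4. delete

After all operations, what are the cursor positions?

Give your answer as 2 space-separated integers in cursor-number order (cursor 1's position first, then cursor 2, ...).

Answer: 2 3

Derivation:
After op 1 (insert('u')): buffer="dyudujt" (len 7), cursors c1@3 c2@5, authorship ..1.2..
After op 2 (delete): buffer="dydjt" (len 5), cursors c1@2 c2@3, authorship .....
After op 3 (insert('e')): buffer="dyedejt" (len 7), cursors c1@3 c2@5, authorship ..1.2..
After op 4 (delete): buffer="dydjt" (len 5), cursors c1@2 c2@3, authorship .....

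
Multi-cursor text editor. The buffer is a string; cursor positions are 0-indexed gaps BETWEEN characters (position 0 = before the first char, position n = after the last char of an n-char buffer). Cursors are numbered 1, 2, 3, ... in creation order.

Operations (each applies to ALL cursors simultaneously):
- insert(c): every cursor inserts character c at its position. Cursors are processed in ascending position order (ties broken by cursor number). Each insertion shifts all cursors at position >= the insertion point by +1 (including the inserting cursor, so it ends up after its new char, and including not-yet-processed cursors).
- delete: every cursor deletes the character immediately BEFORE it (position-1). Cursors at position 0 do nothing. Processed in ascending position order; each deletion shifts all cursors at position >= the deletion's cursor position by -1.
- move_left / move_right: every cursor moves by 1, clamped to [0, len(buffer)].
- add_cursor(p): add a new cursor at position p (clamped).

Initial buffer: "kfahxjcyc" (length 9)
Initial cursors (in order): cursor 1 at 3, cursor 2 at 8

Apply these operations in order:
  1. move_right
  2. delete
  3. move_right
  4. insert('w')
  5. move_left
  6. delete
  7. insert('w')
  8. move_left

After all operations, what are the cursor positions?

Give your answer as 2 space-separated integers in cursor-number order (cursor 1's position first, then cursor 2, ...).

Answer: 3 7

Derivation:
After op 1 (move_right): buffer="kfahxjcyc" (len 9), cursors c1@4 c2@9, authorship .........
After op 2 (delete): buffer="kfaxjcy" (len 7), cursors c1@3 c2@7, authorship .......
After op 3 (move_right): buffer="kfaxjcy" (len 7), cursors c1@4 c2@7, authorship .......
After op 4 (insert('w')): buffer="kfaxwjcyw" (len 9), cursors c1@5 c2@9, authorship ....1...2
After op 5 (move_left): buffer="kfaxwjcyw" (len 9), cursors c1@4 c2@8, authorship ....1...2
After op 6 (delete): buffer="kfawjcw" (len 7), cursors c1@3 c2@6, authorship ...1..2
After op 7 (insert('w')): buffer="kfawwjcww" (len 9), cursors c1@4 c2@8, authorship ...11..22
After op 8 (move_left): buffer="kfawwjcww" (len 9), cursors c1@3 c2@7, authorship ...11..22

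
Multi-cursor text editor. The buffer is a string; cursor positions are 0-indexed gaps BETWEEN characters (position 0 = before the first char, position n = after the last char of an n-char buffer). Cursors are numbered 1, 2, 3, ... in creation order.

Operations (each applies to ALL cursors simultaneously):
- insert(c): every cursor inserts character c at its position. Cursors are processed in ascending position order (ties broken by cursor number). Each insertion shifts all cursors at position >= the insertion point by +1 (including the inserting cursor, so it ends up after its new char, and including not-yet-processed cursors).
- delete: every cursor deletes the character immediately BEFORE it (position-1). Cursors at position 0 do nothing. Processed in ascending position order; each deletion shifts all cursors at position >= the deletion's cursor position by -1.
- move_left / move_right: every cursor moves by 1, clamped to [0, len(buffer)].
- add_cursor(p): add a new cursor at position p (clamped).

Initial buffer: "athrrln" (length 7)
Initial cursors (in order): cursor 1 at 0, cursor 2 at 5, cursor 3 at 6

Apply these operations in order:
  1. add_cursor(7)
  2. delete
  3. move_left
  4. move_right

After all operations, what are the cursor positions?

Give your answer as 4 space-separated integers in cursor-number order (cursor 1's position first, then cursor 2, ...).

Answer: 1 4 4 4

Derivation:
After op 1 (add_cursor(7)): buffer="athrrln" (len 7), cursors c1@0 c2@5 c3@6 c4@7, authorship .......
After op 2 (delete): buffer="athr" (len 4), cursors c1@0 c2@4 c3@4 c4@4, authorship ....
After op 3 (move_left): buffer="athr" (len 4), cursors c1@0 c2@3 c3@3 c4@3, authorship ....
After op 4 (move_right): buffer="athr" (len 4), cursors c1@1 c2@4 c3@4 c4@4, authorship ....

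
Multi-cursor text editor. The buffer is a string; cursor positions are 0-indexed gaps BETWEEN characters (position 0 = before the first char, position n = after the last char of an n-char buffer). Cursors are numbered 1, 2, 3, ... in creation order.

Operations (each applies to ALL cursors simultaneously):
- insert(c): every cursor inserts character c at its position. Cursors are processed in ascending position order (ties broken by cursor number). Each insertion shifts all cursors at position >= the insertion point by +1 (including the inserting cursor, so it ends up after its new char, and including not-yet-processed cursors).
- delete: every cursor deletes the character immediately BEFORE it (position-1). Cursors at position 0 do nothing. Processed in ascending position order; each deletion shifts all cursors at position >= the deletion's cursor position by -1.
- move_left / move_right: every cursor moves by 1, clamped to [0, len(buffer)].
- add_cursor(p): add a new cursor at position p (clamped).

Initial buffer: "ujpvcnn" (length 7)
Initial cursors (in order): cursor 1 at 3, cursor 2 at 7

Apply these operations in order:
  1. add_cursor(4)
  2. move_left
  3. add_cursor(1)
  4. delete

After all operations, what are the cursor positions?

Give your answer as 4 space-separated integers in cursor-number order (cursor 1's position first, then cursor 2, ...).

Answer: 0 2 0 0

Derivation:
After op 1 (add_cursor(4)): buffer="ujpvcnn" (len 7), cursors c1@3 c3@4 c2@7, authorship .......
After op 2 (move_left): buffer="ujpvcnn" (len 7), cursors c1@2 c3@3 c2@6, authorship .......
After op 3 (add_cursor(1)): buffer="ujpvcnn" (len 7), cursors c4@1 c1@2 c3@3 c2@6, authorship .......
After op 4 (delete): buffer="vcn" (len 3), cursors c1@0 c3@0 c4@0 c2@2, authorship ...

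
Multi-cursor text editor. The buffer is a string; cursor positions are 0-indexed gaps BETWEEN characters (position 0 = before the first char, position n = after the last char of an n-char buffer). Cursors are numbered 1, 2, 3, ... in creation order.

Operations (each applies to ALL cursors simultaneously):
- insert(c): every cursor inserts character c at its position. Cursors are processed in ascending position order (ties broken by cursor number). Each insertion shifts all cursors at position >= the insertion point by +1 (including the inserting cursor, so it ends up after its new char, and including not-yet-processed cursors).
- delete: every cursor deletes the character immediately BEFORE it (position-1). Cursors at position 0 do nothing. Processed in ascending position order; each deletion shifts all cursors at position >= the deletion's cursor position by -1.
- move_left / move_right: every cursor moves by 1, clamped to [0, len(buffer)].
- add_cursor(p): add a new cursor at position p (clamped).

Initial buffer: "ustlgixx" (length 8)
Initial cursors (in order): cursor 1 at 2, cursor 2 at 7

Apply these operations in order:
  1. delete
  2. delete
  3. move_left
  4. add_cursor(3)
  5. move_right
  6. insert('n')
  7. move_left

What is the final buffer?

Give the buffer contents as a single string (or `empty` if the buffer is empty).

After op 1 (delete): buffer="utlgix" (len 6), cursors c1@1 c2@5, authorship ......
After op 2 (delete): buffer="tlgx" (len 4), cursors c1@0 c2@3, authorship ....
After op 3 (move_left): buffer="tlgx" (len 4), cursors c1@0 c2@2, authorship ....
After op 4 (add_cursor(3)): buffer="tlgx" (len 4), cursors c1@0 c2@2 c3@3, authorship ....
After op 5 (move_right): buffer="tlgx" (len 4), cursors c1@1 c2@3 c3@4, authorship ....
After op 6 (insert('n')): buffer="tnlgnxn" (len 7), cursors c1@2 c2@5 c3@7, authorship .1..2.3
After op 7 (move_left): buffer="tnlgnxn" (len 7), cursors c1@1 c2@4 c3@6, authorship .1..2.3

Answer: tnlgnxn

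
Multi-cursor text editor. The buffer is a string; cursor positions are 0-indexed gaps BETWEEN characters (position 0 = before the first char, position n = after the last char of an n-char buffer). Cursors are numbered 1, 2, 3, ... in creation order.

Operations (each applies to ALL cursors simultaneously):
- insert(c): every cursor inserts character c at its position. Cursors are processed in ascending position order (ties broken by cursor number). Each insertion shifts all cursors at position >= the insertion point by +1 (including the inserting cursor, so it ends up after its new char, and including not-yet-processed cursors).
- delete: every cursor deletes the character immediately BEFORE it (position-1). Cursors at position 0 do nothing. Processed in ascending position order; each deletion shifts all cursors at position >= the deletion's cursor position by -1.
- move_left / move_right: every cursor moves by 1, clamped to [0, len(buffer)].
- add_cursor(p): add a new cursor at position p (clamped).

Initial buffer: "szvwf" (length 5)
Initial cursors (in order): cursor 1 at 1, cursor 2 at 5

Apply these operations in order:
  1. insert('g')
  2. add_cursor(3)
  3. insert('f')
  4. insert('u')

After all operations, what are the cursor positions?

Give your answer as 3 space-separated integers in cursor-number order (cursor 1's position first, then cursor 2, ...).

Answer: 4 13 7

Derivation:
After op 1 (insert('g')): buffer="sgzvwfg" (len 7), cursors c1@2 c2@7, authorship .1....2
After op 2 (add_cursor(3)): buffer="sgzvwfg" (len 7), cursors c1@2 c3@3 c2@7, authorship .1....2
After op 3 (insert('f')): buffer="sgfzfvwfgf" (len 10), cursors c1@3 c3@5 c2@10, authorship .11.3...22
After op 4 (insert('u')): buffer="sgfuzfuvwfgfu" (len 13), cursors c1@4 c3@7 c2@13, authorship .111.33...222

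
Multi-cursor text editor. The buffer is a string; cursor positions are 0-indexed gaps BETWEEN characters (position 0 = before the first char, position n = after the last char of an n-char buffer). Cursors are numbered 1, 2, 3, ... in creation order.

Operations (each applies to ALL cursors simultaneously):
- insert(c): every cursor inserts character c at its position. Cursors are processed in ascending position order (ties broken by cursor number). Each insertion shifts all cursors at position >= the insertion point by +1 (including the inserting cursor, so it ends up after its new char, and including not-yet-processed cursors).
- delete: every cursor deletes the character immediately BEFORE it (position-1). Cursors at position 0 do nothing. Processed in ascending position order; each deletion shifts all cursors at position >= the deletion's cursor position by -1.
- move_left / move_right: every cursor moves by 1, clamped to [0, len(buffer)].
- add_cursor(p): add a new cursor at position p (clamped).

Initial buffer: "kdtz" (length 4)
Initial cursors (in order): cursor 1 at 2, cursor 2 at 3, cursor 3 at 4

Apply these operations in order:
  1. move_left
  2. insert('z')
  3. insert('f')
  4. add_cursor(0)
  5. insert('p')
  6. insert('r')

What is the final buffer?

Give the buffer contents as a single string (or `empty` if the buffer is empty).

After op 1 (move_left): buffer="kdtz" (len 4), cursors c1@1 c2@2 c3@3, authorship ....
After op 2 (insert('z')): buffer="kzdztzz" (len 7), cursors c1@2 c2@4 c3@6, authorship .1.2.3.
After op 3 (insert('f')): buffer="kzfdzftzfz" (len 10), cursors c1@3 c2@6 c3@9, authorship .11.22.33.
After op 4 (add_cursor(0)): buffer="kzfdzftzfz" (len 10), cursors c4@0 c1@3 c2@6 c3@9, authorship .11.22.33.
After op 5 (insert('p')): buffer="pkzfpdzfptzfpz" (len 14), cursors c4@1 c1@5 c2@9 c3@13, authorship 4.111.222.333.
After op 6 (insert('r')): buffer="prkzfprdzfprtzfprz" (len 18), cursors c4@2 c1@7 c2@12 c3@17, authorship 44.1111.2222.3333.

Answer: prkzfprdzfprtzfprz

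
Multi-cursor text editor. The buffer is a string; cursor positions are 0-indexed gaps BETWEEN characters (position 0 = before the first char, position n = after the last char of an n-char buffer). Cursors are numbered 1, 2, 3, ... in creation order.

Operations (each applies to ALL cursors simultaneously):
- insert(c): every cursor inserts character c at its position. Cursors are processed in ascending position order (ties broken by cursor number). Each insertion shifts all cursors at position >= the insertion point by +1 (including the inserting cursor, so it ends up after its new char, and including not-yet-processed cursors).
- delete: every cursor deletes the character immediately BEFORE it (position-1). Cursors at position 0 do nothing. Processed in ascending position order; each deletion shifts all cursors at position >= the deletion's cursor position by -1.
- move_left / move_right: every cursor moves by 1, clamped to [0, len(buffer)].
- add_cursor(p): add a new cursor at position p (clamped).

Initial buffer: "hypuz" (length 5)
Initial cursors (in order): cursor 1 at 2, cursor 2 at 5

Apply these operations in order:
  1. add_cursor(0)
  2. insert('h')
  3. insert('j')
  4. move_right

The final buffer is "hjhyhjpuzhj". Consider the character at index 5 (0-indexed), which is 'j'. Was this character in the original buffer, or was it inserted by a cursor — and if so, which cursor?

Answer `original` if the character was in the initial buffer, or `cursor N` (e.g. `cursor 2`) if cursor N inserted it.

After op 1 (add_cursor(0)): buffer="hypuz" (len 5), cursors c3@0 c1@2 c2@5, authorship .....
After op 2 (insert('h')): buffer="hhyhpuzh" (len 8), cursors c3@1 c1@4 c2@8, authorship 3..1...2
After op 3 (insert('j')): buffer="hjhyhjpuzhj" (len 11), cursors c3@2 c1@6 c2@11, authorship 33..11...22
After op 4 (move_right): buffer="hjhyhjpuzhj" (len 11), cursors c3@3 c1@7 c2@11, authorship 33..11...22
Authorship (.=original, N=cursor N): 3 3 . . 1 1 . . . 2 2
Index 5: author = 1

Answer: cursor 1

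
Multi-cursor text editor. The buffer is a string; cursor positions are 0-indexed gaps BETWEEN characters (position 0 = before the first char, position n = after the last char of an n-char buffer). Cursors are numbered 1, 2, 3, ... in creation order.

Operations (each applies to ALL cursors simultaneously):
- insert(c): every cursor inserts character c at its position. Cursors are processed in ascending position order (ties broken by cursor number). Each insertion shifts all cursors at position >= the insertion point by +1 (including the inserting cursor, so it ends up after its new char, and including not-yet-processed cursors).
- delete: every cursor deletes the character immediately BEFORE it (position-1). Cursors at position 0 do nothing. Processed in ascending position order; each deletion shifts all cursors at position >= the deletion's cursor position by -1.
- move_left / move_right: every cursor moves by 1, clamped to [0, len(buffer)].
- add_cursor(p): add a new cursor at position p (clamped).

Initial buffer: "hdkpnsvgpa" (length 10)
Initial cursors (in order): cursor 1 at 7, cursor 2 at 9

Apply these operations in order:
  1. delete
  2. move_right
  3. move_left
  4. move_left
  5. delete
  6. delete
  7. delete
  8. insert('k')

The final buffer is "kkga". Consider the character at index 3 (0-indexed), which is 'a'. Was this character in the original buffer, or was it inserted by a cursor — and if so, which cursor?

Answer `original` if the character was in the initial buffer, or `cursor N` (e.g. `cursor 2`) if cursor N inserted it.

After op 1 (delete): buffer="hdkpnsga" (len 8), cursors c1@6 c2@7, authorship ........
After op 2 (move_right): buffer="hdkpnsga" (len 8), cursors c1@7 c2@8, authorship ........
After op 3 (move_left): buffer="hdkpnsga" (len 8), cursors c1@6 c2@7, authorship ........
After op 4 (move_left): buffer="hdkpnsga" (len 8), cursors c1@5 c2@6, authorship ........
After op 5 (delete): buffer="hdkpga" (len 6), cursors c1@4 c2@4, authorship ......
After op 6 (delete): buffer="hdga" (len 4), cursors c1@2 c2@2, authorship ....
After op 7 (delete): buffer="ga" (len 2), cursors c1@0 c2@0, authorship ..
After op 8 (insert('k')): buffer="kkga" (len 4), cursors c1@2 c2@2, authorship 12..
Authorship (.=original, N=cursor N): 1 2 . .
Index 3: author = original

Answer: original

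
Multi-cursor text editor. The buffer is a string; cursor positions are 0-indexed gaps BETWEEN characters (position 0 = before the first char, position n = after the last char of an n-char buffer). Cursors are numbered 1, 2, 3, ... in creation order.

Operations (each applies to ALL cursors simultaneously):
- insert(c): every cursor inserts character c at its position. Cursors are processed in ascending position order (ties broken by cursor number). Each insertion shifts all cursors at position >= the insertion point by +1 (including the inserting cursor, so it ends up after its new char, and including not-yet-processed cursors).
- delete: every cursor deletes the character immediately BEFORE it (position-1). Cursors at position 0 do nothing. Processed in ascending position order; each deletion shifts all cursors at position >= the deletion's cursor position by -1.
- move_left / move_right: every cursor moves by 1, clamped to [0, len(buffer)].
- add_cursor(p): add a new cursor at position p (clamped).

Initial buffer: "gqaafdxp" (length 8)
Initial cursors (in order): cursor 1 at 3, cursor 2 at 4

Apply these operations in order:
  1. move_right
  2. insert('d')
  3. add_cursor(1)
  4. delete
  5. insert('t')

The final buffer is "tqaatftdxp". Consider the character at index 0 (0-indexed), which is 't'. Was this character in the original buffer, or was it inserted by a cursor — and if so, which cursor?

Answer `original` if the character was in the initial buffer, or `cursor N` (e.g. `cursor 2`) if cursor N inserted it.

Answer: cursor 3

Derivation:
After op 1 (move_right): buffer="gqaafdxp" (len 8), cursors c1@4 c2@5, authorship ........
After op 2 (insert('d')): buffer="gqaadfddxp" (len 10), cursors c1@5 c2@7, authorship ....1.2...
After op 3 (add_cursor(1)): buffer="gqaadfddxp" (len 10), cursors c3@1 c1@5 c2@7, authorship ....1.2...
After op 4 (delete): buffer="qaafdxp" (len 7), cursors c3@0 c1@3 c2@4, authorship .......
After op 5 (insert('t')): buffer="tqaatftdxp" (len 10), cursors c3@1 c1@5 c2@7, authorship 3...1.2...
Authorship (.=original, N=cursor N): 3 . . . 1 . 2 . . .
Index 0: author = 3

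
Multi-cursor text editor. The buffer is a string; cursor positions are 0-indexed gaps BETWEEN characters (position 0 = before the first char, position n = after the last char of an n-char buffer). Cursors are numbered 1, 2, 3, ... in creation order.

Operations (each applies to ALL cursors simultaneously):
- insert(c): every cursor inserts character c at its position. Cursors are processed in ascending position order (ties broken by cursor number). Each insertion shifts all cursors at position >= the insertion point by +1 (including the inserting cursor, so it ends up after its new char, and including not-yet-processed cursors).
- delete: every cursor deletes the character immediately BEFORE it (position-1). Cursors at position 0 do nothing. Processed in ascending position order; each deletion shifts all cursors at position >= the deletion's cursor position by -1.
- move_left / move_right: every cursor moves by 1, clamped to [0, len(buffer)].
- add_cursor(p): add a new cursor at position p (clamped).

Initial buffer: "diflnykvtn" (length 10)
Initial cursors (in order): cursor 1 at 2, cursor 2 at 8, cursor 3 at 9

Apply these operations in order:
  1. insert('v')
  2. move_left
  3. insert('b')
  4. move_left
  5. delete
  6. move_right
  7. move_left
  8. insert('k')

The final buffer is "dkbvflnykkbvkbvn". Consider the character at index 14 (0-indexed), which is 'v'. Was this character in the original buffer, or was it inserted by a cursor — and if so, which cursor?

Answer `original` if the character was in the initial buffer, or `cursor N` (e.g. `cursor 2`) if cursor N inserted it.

After op 1 (insert('v')): buffer="divflnykvvtvn" (len 13), cursors c1@3 c2@10 c3@12, authorship ..1......2.3.
After op 2 (move_left): buffer="divflnykvvtvn" (len 13), cursors c1@2 c2@9 c3@11, authorship ..1......2.3.
After op 3 (insert('b')): buffer="dibvflnykvbvtbvn" (len 16), cursors c1@3 c2@11 c3@14, authorship ..11......22.33.
After op 4 (move_left): buffer="dibvflnykvbvtbvn" (len 16), cursors c1@2 c2@10 c3@13, authorship ..11......22.33.
After op 5 (delete): buffer="dbvflnykbvbvn" (len 13), cursors c1@1 c2@8 c3@10, authorship .11.....2233.
After op 6 (move_right): buffer="dbvflnykbvbvn" (len 13), cursors c1@2 c2@9 c3@11, authorship .11.....2233.
After op 7 (move_left): buffer="dbvflnykbvbvn" (len 13), cursors c1@1 c2@8 c3@10, authorship .11.....2233.
After op 8 (insert('k')): buffer="dkbvflnykkbvkbvn" (len 16), cursors c1@2 c2@10 c3@13, authorship .111.....222333.
Authorship (.=original, N=cursor N): . 1 1 1 . . . . . 2 2 2 3 3 3 .
Index 14: author = 3

Answer: cursor 3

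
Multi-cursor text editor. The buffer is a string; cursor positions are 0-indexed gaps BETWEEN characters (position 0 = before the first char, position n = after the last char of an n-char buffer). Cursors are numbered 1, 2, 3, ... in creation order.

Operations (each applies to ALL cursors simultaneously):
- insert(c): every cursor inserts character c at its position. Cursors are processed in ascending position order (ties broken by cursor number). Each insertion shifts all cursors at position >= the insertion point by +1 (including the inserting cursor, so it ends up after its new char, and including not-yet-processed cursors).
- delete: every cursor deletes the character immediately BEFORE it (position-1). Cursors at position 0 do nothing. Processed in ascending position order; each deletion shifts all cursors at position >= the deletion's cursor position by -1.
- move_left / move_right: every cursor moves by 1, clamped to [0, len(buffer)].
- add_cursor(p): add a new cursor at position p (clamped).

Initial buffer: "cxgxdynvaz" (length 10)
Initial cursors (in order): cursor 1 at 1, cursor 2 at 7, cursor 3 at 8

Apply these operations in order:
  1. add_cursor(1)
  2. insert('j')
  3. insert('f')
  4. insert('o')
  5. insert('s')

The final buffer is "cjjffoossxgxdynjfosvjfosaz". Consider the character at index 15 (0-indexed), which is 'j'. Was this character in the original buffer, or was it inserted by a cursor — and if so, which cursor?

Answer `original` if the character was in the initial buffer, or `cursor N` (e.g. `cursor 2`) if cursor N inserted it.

After op 1 (add_cursor(1)): buffer="cxgxdynvaz" (len 10), cursors c1@1 c4@1 c2@7 c3@8, authorship ..........
After op 2 (insert('j')): buffer="cjjxgxdynjvjaz" (len 14), cursors c1@3 c4@3 c2@10 c3@12, authorship .14......2.3..
After op 3 (insert('f')): buffer="cjjffxgxdynjfvjfaz" (len 18), cursors c1@5 c4@5 c2@13 c3@16, authorship .1414......22.33..
After op 4 (insert('o')): buffer="cjjffooxgxdynjfovjfoaz" (len 22), cursors c1@7 c4@7 c2@16 c3@20, authorship .141414......222.333..
After op 5 (insert('s')): buffer="cjjffoossxgxdynjfosvjfosaz" (len 26), cursors c1@9 c4@9 c2@19 c3@24, authorship .14141414......2222.3333..
Authorship (.=original, N=cursor N): . 1 4 1 4 1 4 1 4 . . . . . . 2 2 2 2 . 3 3 3 3 . .
Index 15: author = 2

Answer: cursor 2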